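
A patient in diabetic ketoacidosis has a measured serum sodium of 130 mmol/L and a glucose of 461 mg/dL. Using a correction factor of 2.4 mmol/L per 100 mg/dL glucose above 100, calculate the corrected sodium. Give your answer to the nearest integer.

Corrected Na = measured Na + 2.4 · (glucose − 100)/100
= 130 + 2.4 · (461 − 100)/100
= 130 + 8.7
= 138.7 mmol/L

139 mmol/L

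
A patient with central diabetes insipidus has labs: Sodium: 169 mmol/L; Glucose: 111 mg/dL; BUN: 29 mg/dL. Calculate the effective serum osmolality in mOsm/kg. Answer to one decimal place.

344.2 mOsm/kg

Effective osmolality excludes urea (freely permeant across cell membranes):
2·Na + glucose/18
= 2·169 + 111/18
= 338 + 6.17
= 344.17 mOsm/kg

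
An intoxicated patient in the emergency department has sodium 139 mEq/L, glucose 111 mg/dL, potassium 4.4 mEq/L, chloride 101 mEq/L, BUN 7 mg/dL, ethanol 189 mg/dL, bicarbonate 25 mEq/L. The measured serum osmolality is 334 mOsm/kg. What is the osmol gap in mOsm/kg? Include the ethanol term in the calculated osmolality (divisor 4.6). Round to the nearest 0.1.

Calculated osmolality = 2·Na + glucose/18 + BUN/2.8 + ethanol/4.6
= 2·139 + 111/18 + 7/2.8 + 189/4.6
= 278 + 6.17 + 2.50 + 41.09
= 327.76 mOsm/kg ≈ 327.8 mOsm/kg
Osmolar gap = measured − calculated = 334 − 327.8 = 6.2 mOsm/kg

6.2 mOsm/kg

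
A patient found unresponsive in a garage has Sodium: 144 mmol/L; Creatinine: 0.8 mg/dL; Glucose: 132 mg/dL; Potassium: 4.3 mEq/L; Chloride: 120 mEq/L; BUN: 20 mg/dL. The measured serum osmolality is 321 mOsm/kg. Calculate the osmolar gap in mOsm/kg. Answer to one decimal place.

Calculated osmolality = 2·Na + glucose/18 + BUN/2.8
= 2·144 + 132/18 + 20/2.8
= 288 + 7.33 + 7.14
= 302.47 mOsm/kg ≈ 302.5 mOsm/kg
Osmolar gap = measured − calculated = 321 − 302.5 = 18.5 mOsm/kg

18.5 mOsm/kg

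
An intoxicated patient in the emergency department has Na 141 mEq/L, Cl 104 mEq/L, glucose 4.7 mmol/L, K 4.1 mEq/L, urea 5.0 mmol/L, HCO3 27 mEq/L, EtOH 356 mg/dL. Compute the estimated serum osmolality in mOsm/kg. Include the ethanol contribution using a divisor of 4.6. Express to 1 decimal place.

Calculated osmolality = 2·Na + glucose + urea + ethanol/4.6
= 2·141 + 4.7 + 5 + 356/4.6
= 282 + 4.70 + 5 + 77.39
= 369.09 mOsm/kg

369.1 mOsm/kg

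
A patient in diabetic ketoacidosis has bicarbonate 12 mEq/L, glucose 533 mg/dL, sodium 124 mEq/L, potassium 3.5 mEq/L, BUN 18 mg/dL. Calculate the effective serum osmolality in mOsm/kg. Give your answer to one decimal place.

Effective osmolality excludes urea (freely permeant across cell membranes):
2·Na + glucose/18
= 2·124 + 533/18
= 248 + 29.61
= 277.61 mOsm/kg

277.6 mOsm/kg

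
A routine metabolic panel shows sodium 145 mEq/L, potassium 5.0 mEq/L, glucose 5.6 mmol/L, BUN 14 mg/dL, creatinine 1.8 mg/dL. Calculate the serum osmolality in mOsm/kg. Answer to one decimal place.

300.6 mOsm/kg

Calculated osmolality = 2·Na + glucose + BUN/2.8
= 2·145 + 5.6 + 14/2.8
= 290 + 5.60 + 5
= 300.6 mOsm/kg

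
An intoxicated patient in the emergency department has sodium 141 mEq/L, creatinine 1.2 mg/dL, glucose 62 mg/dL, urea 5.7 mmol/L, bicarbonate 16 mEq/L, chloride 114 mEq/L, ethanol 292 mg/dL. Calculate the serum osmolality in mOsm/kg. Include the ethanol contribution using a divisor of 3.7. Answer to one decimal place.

370.1 mOsm/kg

Calculated osmolality = 2·Na + glucose/18 + urea + ethanol/3.7
= 2·141 + 62/18 + 5.7 + 292/3.7
= 282 + 3.44 + 5.70 + 78.92
= 370.06 mOsm/kg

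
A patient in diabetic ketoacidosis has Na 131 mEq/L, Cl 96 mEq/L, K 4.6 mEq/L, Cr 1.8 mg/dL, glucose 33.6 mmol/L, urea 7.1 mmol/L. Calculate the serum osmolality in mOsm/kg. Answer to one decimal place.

Calculated osmolality = 2·Na + glucose + urea
= 2·131 + 33.6 + 7.1
= 262 + 33.60 + 7.10
= 302.7 mOsm/kg

302.7 mOsm/kg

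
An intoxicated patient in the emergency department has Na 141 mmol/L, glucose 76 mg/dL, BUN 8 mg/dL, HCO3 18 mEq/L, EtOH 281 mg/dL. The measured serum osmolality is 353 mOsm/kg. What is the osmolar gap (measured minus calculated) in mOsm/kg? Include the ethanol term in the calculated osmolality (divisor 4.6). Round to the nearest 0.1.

Calculated osmolality = 2·Na + glucose/18 + BUN/2.8 + ethanol/4.6
= 2·141 + 76/18 + 8/2.8 + 281/4.6
= 282 + 4.22 + 2.86 + 61.09
= 350.17 mOsm/kg ≈ 350.2 mOsm/kg
Osmolar gap = measured − calculated = 353 − 350.2 = 2.8 mOsm/kg

2.8 mOsm/kg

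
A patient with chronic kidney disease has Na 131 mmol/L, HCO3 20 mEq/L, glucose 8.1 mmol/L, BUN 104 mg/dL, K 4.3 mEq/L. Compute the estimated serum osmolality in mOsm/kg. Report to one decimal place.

307.2 mOsm/kg

Calculated osmolality = 2·Na + glucose + BUN/2.8
= 2·131 + 8.1 + 104/2.8
= 262 + 8.10 + 37.14
= 307.24 mOsm/kg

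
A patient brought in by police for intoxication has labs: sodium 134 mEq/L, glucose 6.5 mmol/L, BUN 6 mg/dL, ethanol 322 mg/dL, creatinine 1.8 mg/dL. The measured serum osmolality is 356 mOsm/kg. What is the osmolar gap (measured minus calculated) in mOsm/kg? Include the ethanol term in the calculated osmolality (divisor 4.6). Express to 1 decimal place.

9.4 mOsm/kg

Calculated osmolality = 2·Na + glucose + BUN/2.8 + ethanol/4.6
= 2·134 + 6.5 + 6/2.8 + 322/4.6
= 268 + 6.50 + 2.14 + 70
= 346.64 mOsm/kg ≈ 346.6 mOsm/kg
Osmolar gap = measured − calculated = 356 − 346.6 = 9.4 mOsm/kg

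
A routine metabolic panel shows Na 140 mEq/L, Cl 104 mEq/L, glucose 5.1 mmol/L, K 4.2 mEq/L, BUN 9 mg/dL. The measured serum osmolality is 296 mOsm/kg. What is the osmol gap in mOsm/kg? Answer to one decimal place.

Calculated osmolality = 2·Na + glucose + BUN/2.8
= 2·140 + 5.1 + 9/2.8
= 280 + 5.10 + 3.21
= 288.31 mOsm/kg ≈ 288.3 mOsm/kg
Osmolar gap = measured − calculated = 296 − 288.3 = 7.7 mOsm/kg

7.7 mOsm/kg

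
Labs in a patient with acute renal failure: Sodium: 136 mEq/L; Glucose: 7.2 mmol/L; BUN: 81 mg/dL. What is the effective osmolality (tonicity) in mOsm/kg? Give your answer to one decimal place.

Effective osmolality excludes urea (freely permeant across cell membranes):
2·Na + glucose
= 2·136 + 7.2
= 272 + 7.2
= 279.2 mOsm/kg

279.2 mOsm/kg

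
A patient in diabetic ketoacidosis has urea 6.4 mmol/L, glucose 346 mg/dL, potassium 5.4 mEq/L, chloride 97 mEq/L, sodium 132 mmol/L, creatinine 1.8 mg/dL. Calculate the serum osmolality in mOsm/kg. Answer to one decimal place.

289.6 mOsm/kg

Calculated osmolality = 2·Na + glucose/18 + urea
= 2·132 + 346/18 + 6.4
= 264 + 19.22 + 6.40
= 289.62 mOsm/kg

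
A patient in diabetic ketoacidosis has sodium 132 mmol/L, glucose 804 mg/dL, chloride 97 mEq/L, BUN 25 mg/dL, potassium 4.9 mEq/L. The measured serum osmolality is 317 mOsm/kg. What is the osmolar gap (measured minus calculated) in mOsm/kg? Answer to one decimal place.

-0.6 mOsm/kg

Calculated osmolality = 2·Na + glucose/18 + BUN/2.8
= 2·132 + 804/18 + 25/2.8
= 264 + 44.67 + 8.93
= 317.6 mOsm/kg ≈ 317.6 mOsm/kg
Osmolar gap = measured − calculated = 317 − 317.6 = -0.6 mOsm/kg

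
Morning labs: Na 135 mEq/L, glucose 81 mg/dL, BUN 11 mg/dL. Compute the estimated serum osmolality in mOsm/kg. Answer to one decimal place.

Calculated osmolality = 2·Na + glucose/18 + BUN/2.8
= 2·135 + 81/18 + 11/2.8
= 270 + 4.50 + 3.93
= 278.43 mOsm/kg

278.4 mOsm/kg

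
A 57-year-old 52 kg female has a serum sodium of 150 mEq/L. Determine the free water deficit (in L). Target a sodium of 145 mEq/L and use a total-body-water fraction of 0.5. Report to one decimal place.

TBW = 0.5 · 52 = 26 L
Free water deficit = TBW · (Na/145 − 1)
= 26 · (150/145 − 1)
= 26 · 0.0345
= 0.9 L

0.9 L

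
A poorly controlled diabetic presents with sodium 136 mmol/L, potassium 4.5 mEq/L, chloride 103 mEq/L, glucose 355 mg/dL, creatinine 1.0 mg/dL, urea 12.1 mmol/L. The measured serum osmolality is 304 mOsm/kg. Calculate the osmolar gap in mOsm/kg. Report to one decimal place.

0.2 mOsm/kg

Calculated osmolality = 2·Na + glucose/18 + urea
= 2·136 + 355/18 + 12.1
= 272 + 19.72 + 12.10
= 303.82 mOsm/kg ≈ 303.8 mOsm/kg
Osmolar gap = measured − calculated = 304 − 303.8 = 0.2 mOsm/kg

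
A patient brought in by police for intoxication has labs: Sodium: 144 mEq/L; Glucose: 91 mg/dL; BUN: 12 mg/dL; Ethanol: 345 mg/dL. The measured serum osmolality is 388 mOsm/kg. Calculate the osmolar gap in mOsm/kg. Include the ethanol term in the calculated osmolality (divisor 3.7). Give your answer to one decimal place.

-2.6 mOsm/kg

Calculated osmolality = 2·Na + glucose/18 + BUN/2.8 + ethanol/3.7
= 2·144 + 91/18 + 12/2.8 + 345/3.7
= 288 + 5.06 + 4.29 + 93.24
= 390.59 mOsm/kg ≈ 390.6 mOsm/kg
Osmolar gap = measured − calculated = 388 − 390.6 = -2.6 mOsm/kg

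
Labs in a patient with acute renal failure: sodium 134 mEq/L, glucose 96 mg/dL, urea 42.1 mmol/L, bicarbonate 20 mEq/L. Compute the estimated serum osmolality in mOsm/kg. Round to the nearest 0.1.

315.4 mOsm/kg

Calculated osmolality = 2·Na + glucose/18 + urea
= 2·134 + 96/18 + 42.1
= 268 + 5.33 + 42.10
= 315.43 mOsm/kg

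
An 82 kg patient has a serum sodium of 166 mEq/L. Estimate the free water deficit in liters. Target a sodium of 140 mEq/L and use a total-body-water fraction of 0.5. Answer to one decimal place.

7.6 L

TBW = 0.5 · 82 = 41 L
Free water deficit = TBW · (Na/140 − 1)
= 41 · (166/140 − 1)
= 41 · 0.1857
= 7.61 L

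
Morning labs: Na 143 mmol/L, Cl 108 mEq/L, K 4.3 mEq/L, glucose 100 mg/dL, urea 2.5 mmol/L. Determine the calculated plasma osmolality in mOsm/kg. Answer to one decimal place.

294.1 mOsm/kg

Calculated osmolality = 2·Na + glucose/18 + urea
= 2·143 + 100/18 + 2.5
= 286 + 5.56 + 2.50
= 294.06 mOsm/kg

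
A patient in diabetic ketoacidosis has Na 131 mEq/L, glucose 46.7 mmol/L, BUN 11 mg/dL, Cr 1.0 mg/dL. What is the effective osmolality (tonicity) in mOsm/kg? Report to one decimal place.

308.7 mOsm/kg

Effective osmolality excludes urea (freely permeant across cell membranes):
2·Na + glucose
= 2·131 + 46.7
= 262 + 46.7
= 308.7 mOsm/kg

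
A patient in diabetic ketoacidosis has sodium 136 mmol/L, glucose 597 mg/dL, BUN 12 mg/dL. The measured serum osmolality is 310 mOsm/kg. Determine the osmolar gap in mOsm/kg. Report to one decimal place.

Calculated osmolality = 2·Na + glucose/18 + BUN/2.8
= 2·136 + 597/18 + 12/2.8
= 272 + 33.17 + 4.29
= 309.46 mOsm/kg ≈ 309.5 mOsm/kg
Osmolar gap = measured − calculated = 310 − 309.5 = 0.5 mOsm/kg

0.5 mOsm/kg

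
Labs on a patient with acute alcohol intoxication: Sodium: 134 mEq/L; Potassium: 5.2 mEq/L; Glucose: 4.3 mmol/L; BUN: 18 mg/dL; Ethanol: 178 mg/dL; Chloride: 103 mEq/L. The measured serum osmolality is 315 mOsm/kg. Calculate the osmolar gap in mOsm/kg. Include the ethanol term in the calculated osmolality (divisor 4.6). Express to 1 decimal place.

-2.4 mOsm/kg

Calculated osmolality = 2·Na + glucose + BUN/2.8 + ethanol/4.6
= 2·134 + 4.3 + 18/2.8 + 178/4.6
= 268 + 4.30 + 6.43 + 38.70
= 317.43 mOsm/kg ≈ 317.4 mOsm/kg
Osmolar gap = measured − calculated = 315 − 317.4 = -2.4 mOsm/kg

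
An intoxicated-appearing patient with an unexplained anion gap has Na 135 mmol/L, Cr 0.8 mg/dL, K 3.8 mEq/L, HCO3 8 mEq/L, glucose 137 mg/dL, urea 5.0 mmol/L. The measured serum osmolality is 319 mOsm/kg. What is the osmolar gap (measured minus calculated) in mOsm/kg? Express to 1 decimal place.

Calculated osmolality = 2·Na + glucose/18 + urea
= 2·135 + 137/18 + 5
= 270 + 7.61 + 5
= 282.61 mOsm/kg ≈ 282.6 mOsm/kg
Osmolar gap = measured − calculated = 319 − 282.6 = 36.4 mOsm/kg

36.4 mOsm/kg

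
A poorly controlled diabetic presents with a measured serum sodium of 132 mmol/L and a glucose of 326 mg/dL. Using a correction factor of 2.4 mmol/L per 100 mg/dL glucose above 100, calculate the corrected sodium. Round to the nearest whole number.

Corrected Na = measured Na + 2.4 · (glucose − 100)/100
= 132 + 2.4 · (326 − 100)/100
= 132 + 5.4
= 137.4 mmol/L

137 mmol/L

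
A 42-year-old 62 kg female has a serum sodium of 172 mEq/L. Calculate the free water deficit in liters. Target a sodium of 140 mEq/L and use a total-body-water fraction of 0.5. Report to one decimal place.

TBW = 0.5 · 62 = 31 L
Free water deficit = TBW · (Na/140 − 1)
= 31 · (172/140 − 1)
= 31 · 0.2286
= 7.09 L

7.1 L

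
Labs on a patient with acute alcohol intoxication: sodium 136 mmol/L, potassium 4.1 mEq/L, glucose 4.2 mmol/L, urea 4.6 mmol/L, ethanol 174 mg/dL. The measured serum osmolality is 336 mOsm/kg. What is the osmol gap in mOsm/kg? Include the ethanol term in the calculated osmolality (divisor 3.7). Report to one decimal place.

Calculated osmolality = 2·Na + glucose + urea + ethanol/3.7
= 2·136 + 4.2 + 4.6 + 174/3.7
= 272 + 4.20 + 4.60 + 47.03
= 327.83 mOsm/kg ≈ 327.8 mOsm/kg
Osmolar gap = measured − calculated = 336 − 327.8 = 8.2 mOsm/kg

8.2 mOsm/kg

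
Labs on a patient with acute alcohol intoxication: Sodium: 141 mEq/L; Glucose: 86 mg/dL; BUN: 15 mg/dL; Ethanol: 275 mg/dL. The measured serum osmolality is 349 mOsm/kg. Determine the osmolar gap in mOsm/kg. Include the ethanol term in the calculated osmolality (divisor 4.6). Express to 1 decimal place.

-2.9 mOsm/kg

Calculated osmolality = 2·Na + glucose/18 + BUN/2.8 + ethanol/4.6
= 2·141 + 86/18 + 15/2.8 + 275/4.6
= 282 + 4.78 + 5.36 + 59.78
= 351.92 mOsm/kg ≈ 351.9 mOsm/kg
Osmolar gap = measured − calculated = 349 − 351.9 = -2.9 mOsm/kg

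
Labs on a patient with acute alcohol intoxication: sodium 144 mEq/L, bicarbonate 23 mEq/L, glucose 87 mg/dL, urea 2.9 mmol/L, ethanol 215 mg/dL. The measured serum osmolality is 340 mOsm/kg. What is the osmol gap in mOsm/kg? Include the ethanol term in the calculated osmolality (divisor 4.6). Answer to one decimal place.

Calculated osmolality = 2·Na + glucose/18 + urea + ethanol/4.6
= 2·144 + 87/18 + 2.9 + 215/4.6
= 288 + 4.83 + 2.90 + 46.74
= 342.47 mOsm/kg ≈ 342.5 mOsm/kg
Osmolar gap = measured − calculated = 340 − 342.5 = -2.5 mOsm/kg

-2.5 mOsm/kg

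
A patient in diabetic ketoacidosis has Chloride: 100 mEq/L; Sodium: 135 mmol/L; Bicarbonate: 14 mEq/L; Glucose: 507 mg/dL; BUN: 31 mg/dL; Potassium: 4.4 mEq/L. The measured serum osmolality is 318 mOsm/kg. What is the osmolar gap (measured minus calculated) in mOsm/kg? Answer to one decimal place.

8.8 mOsm/kg

Calculated osmolality = 2·Na + glucose/18 + BUN/2.8
= 2·135 + 507/18 + 31/2.8
= 270 + 28.17 + 11.07
= 309.24 mOsm/kg ≈ 309.2 mOsm/kg
Osmolar gap = measured − calculated = 318 − 309.2 = 8.8 mOsm/kg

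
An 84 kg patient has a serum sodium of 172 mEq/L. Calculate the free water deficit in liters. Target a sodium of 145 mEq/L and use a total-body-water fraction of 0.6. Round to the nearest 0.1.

TBW = 0.6 · 84 = 50.4 L
Free water deficit = TBW · (Na/145 − 1)
= 50.4 · (172/145 − 1)
= 50.4 · 0.1862
= 9.38 L

9.4 L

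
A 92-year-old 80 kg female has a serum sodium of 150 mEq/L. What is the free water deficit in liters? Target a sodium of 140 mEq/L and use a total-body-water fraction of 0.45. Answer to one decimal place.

TBW = 0.45 · 80 = 36 L
Free water deficit = TBW · (Na/140 − 1)
= 36 · (150/140 − 1)
= 36 · 0.0714
= 2.57 L

2.6 L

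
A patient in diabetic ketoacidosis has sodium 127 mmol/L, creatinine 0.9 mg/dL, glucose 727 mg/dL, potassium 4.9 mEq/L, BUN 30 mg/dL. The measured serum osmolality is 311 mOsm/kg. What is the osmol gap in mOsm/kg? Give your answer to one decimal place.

5.9 mOsm/kg

Calculated osmolality = 2·Na + glucose/18 + BUN/2.8
= 2·127 + 727/18 + 30/2.8
= 254 + 40.39 + 10.71
= 305.1 mOsm/kg ≈ 305.1 mOsm/kg
Osmolar gap = measured − calculated = 311 − 305.1 = 5.9 mOsm/kg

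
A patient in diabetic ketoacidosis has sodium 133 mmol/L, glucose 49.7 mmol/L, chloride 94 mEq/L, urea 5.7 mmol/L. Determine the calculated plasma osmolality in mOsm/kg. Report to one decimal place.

321.4 mOsm/kg

Calculated osmolality = 2·Na + glucose + urea
= 2·133 + 49.7 + 5.7
= 266 + 49.70 + 5.70
= 321.4 mOsm/kg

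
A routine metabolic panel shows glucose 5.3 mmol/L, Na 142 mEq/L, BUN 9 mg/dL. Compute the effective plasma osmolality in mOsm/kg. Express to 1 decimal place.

289.3 mOsm/kg

Effective osmolality excludes urea (freely permeant across cell membranes):
2·Na + glucose
= 2·142 + 5.3
= 284 + 5.3
= 289.3 mOsm/kg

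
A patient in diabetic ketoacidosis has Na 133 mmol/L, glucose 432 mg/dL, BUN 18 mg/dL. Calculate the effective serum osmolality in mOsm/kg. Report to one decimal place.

Effective osmolality excludes urea (freely permeant across cell membranes):
2·Na + glucose/18
= 2·133 + 432/18
= 266 + 24
= 290 mOsm/kg

290.0 mOsm/kg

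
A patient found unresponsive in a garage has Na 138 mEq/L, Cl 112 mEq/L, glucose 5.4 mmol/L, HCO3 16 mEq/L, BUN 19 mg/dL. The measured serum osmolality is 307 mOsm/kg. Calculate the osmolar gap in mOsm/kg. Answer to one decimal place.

Calculated osmolality = 2·Na + glucose + BUN/2.8
= 2·138 + 5.4 + 19/2.8
= 276 + 5.40 + 6.79
= 288.19 mOsm/kg ≈ 288.2 mOsm/kg
Osmolar gap = measured − calculated = 307 − 288.2 = 18.8 mOsm/kg

18.8 mOsm/kg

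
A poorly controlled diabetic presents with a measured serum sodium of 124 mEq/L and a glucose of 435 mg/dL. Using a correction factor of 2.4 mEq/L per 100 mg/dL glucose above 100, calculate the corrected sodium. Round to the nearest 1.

132 mEq/L

Corrected Na = measured Na + 2.4 · (glucose − 100)/100
= 124 + 2.4 · (435 − 100)/100
= 124 + 8
= 132 mEq/L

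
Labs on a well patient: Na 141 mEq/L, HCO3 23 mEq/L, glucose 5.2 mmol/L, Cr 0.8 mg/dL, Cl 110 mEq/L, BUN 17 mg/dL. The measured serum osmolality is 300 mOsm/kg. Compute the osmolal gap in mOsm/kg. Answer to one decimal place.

6.7 mOsm/kg

Calculated osmolality = 2·Na + glucose + BUN/2.8
= 2·141 + 5.2 + 17/2.8
= 282 + 5.20 + 6.07
= 293.27 mOsm/kg ≈ 293.3 mOsm/kg
Osmolar gap = measured − calculated = 300 − 293.3 = 6.7 mOsm/kg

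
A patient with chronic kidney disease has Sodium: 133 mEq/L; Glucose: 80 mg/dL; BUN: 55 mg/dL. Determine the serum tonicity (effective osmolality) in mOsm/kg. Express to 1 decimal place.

Effective osmolality excludes urea (freely permeant across cell membranes):
2·Na + glucose/18
= 2·133 + 80/18
= 266 + 4.44
= 270.44 mOsm/kg

270.4 mOsm/kg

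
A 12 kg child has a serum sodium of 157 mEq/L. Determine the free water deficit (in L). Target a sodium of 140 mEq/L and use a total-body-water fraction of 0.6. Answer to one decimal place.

0.9 L

TBW = 0.6 · 12 = 7.2 L
Free water deficit = TBW · (Na/140 − 1)
= 7.2 · (157/140 − 1)
= 7.2 · 0.1214
= 0.87 L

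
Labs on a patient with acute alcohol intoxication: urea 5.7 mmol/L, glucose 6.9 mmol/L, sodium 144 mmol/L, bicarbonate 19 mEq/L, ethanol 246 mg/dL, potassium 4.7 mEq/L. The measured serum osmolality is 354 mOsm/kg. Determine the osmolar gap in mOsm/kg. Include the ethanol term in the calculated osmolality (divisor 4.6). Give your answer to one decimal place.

Calculated osmolality = 2·Na + glucose + urea + ethanol/4.6
= 2·144 + 6.9 + 5.7 + 246/4.6
= 288 + 6.90 + 5.70 + 53.48
= 354.08 mOsm/kg ≈ 354.1 mOsm/kg
Osmolar gap = measured − calculated = 354 − 354.1 = -0.1 mOsm/kg

-0.1 mOsm/kg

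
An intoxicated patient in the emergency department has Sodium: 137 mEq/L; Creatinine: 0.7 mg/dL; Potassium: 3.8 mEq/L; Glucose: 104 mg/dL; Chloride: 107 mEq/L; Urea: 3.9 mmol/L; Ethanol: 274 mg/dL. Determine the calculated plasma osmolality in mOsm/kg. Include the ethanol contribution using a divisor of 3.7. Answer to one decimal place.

Calculated osmolality = 2·Na + glucose/18 + urea + ethanol/3.7
= 2·137 + 104/18 + 3.9 + 274/3.7
= 274 + 5.78 + 3.90 + 74.05
= 357.73 mOsm/kg

357.7 mOsm/kg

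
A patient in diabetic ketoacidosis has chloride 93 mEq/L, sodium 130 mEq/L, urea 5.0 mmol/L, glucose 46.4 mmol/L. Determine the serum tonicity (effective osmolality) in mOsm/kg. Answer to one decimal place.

Effective osmolality excludes urea (freely permeant across cell membranes):
2·Na + glucose
= 2·130 + 46.4
= 260 + 46.4
= 306.4 mOsm/kg

306.4 mOsm/kg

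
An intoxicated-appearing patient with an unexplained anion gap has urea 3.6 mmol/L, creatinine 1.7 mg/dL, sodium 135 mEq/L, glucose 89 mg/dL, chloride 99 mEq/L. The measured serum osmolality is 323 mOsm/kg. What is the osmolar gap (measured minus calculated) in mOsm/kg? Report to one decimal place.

44.5 mOsm/kg

Calculated osmolality = 2·Na + glucose/18 + urea
= 2·135 + 89/18 + 3.6
= 270 + 4.94 + 3.60
= 278.54 mOsm/kg ≈ 278.5 mOsm/kg
Osmolar gap = measured − calculated = 323 − 278.5 = 44.5 mOsm/kg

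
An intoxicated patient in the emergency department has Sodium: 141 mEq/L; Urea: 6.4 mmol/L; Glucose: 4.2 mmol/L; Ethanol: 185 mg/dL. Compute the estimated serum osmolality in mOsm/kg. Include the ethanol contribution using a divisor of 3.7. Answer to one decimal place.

342.6 mOsm/kg

Calculated osmolality = 2·Na + glucose + urea + ethanol/3.7
= 2·141 + 4.2 + 6.4 + 185/3.7
= 282 + 4.20 + 6.40 + 50
= 342.6 mOsm/kg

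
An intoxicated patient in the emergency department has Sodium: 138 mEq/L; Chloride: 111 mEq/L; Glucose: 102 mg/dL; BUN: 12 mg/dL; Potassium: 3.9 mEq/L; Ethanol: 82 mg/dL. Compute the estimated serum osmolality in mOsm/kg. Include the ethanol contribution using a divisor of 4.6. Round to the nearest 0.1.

Calculated osmolality = 2·Na + glucose/18 + BUN/2.8 + ethanol/4.6
= 2·138 + 102/18 + 12/2.8 + 82/4.6
= 276 + 5.67 + 4.29 + 17.83
= 303.79 mOsm/kg

303.8 mOsm/kg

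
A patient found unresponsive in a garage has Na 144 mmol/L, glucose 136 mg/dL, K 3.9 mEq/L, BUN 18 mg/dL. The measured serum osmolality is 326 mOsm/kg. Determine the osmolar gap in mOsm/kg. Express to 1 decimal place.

Calculated osmolality = 2·Na + glucose/18 + BUN/2.8
= 2·144 + 136/18 + 18/2.8
= 288 + 7.56 + 6.43
= 301.99 mOsm/kg ≈ 302.0 mOsm/kg
Osmolar gap = measured − calculated = 326 − 302.0 = 24.0 mOsm/kg

24.0 mOsm/kg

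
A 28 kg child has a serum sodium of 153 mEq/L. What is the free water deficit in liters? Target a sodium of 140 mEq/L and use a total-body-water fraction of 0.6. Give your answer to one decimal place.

TBW = 0.6 · 28 = 16.8 L
Free water deficit = TBW · (Na/140 − 1)
= 16.8 · (153/140 − 1)
= 16.8 · 0.0929
= 1.56 L

1.6 L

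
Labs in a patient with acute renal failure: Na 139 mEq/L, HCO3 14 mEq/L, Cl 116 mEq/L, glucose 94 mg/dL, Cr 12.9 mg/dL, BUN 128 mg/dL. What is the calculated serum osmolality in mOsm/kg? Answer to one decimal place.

328.9 mOsm/kg

Calculated osmolality = 2·Na + glucose/18 + BUN/2.8
= 2·139 + 94/18 + 128/2.8
= 278 + 5.22 + 45.71
= 328.93 mOsm/kg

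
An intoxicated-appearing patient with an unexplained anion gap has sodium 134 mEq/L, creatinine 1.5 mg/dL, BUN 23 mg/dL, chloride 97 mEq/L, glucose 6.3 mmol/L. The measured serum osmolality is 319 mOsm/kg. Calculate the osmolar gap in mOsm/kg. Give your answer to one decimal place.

Calculated osmolality = 2·Na + glucose + BUN/2.8
= 2·134 + 6.3 + 23/2.8
= 268 + 6.30 + 8.21
= 282.51 mOsm/kg ≈ 282.5 mOsm/kg
Osmolar gap = measured − calculated = 319 − 282.5 = 36.5 mOsm/kg

36.5 mOsm/kg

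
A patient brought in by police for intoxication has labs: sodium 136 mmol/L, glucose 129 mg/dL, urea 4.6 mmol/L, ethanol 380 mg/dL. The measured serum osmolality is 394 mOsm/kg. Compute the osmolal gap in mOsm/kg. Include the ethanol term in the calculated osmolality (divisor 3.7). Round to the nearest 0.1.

7.5 mOsm/kg

Calculated osmolality = 2·Na + glucose/18 + urea + ethanol/3.7
= 2·136 + 129/18 + 4.6 + 380/3.7
= 272 + 7.17 + 4.60 + 102.70
= 386.47 mOsm/kg ≈ 386.5 mOsm/kg
Osmolar gap = measured − calculated = 394 − 386.5 = 7.5 mOsm/kg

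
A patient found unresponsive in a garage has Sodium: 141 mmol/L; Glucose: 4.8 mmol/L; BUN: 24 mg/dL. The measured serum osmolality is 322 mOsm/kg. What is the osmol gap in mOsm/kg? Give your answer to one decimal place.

26.6 mOsm/kg

Calculated osmolality = 2·Na + glucose + BUN/2.8
= 2·141 + 4.8 + 24/2.8
= 282 + 4.80 + 8.57
= 295.37 mOsm/kg ≈ 295.4 mOsm/kg
Osmolar gap = measured − calculated = 322 − 295.4 = 26.6 mOsm/kg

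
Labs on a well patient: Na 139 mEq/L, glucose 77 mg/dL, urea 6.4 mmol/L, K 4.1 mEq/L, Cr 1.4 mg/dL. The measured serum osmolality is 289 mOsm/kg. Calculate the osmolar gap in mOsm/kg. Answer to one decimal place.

0.3 mOsm/kg

Calculated osmolality = 2·Na + glucose/18 + urea
= 2·139 + 77/18 + 6.4
= 278 + 4.28 + 6.40
= 288.68 mOsm/kg ≈ 288.7 mOsm/kg
Osmolar gap = measured − calculated = 289 − 288.7 = 0.3 mOsm/kg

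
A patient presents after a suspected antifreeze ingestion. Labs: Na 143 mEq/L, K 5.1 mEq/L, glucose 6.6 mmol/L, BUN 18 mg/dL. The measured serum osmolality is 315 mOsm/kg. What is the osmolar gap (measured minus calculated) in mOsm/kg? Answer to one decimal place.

Calculated osmolality = 2·Na + glucose + BUN/2.8
= 2·143 + 6.6 + 18/2.8
= 286 + 6.60 + 6.43
= 299.03 mOsm/kg ≈ 299.0 mOsm/kg
Osmolar gap = measured − calculated = 315 − 299.0 = 16.0 mOsm/kg

16.0 mOsm/kg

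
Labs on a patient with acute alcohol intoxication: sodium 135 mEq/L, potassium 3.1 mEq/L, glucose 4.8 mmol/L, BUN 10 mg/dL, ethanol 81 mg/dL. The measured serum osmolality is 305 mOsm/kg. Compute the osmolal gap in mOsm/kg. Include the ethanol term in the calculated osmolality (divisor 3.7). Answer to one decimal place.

4.7 mOsm/kg

Calculated osmolality = 2·Na + glucose + BUN/2.8 + ethanol/3.7
= 2·135 + 4.8 + 10/2.8 + 81/3.7
= 270 + 4.80 + 3.57 + 21.89
= 300.26 mOsm/kg ≈ 300.3 mOsm/kg
Osmolar gap = measured − calculated = 305 − 300.3 = 4.7 mOsm/kg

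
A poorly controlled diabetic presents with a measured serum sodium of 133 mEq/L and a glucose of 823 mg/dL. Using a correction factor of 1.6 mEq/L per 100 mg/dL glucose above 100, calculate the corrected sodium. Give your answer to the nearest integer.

Corrected Na = measured Na + 1.6 · (glucose − 100)/100
= 133 + 1.6 · (823 − 100)/100
= 133 + 11.6
= 144.6 mEq/L

145 mEq/L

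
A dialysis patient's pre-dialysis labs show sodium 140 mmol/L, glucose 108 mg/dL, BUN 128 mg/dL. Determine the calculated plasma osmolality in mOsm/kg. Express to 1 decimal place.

Calculated osmolality = 2·Na + glucose/18 + BUN/2.8
= 2·140 + 108/18 + 128/2.8
= 280 + 6 + 45.71
= 331.71 mOsm/kg

331.7 mOsm/kg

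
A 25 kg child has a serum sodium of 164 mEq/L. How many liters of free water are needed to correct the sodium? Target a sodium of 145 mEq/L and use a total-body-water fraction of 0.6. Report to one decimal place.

TBW = 0.6 · 25 = 15 L
Free water deficit = TBW · (Na/145 − 1)
= 15 · (164/145 − 1)
= 15 · 0.131
= 1.97 L

2.0 L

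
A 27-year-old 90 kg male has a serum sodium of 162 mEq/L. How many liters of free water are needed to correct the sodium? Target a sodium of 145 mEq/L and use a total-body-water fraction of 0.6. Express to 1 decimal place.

TBW = 0.6 · 90 = 54 L
Free water deficit = TBW · (Na/145 − 1)
= 54 · (162/145 − 1)
= 54 · 0.1172
= 6.33 L

6.3 L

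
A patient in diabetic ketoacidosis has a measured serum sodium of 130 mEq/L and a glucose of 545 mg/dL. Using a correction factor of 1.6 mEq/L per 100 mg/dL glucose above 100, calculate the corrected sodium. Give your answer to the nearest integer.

Corrected Na = measured Na + 1.6 · (glucose − 100)/100
= 130 + 1.6 · (545 − 100)/100
= 130 + 7.1
= 137.1 mEq/L

137 mEq/L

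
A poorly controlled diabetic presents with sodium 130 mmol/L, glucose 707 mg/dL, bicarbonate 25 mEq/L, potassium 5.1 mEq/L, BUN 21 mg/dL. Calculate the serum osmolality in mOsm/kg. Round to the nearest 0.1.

Calculated osmolality = 2·Na + glucose/18 + BUN/2.8
= 2·130 + 707/18 + 21/2.8
= 260 + 39.28 + 7.50
= 306.78 mOsm/kg

306.8 mOsm/kg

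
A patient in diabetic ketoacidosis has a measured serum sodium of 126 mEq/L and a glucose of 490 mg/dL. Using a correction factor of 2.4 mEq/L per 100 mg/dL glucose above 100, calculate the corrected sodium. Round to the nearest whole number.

135 mEq/L

Corrected Na = measured Na + 2.4 · (glucose − 100)/100
= 126 + 2.4 · (490 − 100)/100
= 126 + 9.4
= 135.4 mEq/L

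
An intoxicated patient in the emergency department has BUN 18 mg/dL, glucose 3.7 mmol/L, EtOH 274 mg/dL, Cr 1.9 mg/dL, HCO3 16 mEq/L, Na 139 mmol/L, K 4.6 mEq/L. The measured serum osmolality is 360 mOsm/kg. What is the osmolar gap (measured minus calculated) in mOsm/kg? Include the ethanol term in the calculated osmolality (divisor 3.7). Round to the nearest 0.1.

Calculated osmolality = 2·Na + glucose + BUN/2.8 + ethanol/3.7
= 2·139 + 3.7 + 18/2.8 + 274/3.7
= 278 + 3.70 + 6.43 + 74.05
= 362.18 mOsm/kg ≈ 362.2 mOsm/kg
Osmolar gap = measured − calculated = 360 − 362.2 = -2.2 mOsm/kg

-2.2 mOsm/kg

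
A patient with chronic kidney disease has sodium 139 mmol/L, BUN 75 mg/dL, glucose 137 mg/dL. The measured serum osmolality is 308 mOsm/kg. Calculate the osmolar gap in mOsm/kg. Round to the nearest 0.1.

Calculated osmolality = 2·Na + glucose/18 + BUN/2.8
= 2·139 + 137/18 + 75/2.8
= 278 + 7.61 + 26.79
= 312.4 mOsm/kg ≈ 312.4 mOsm/kg
Osmolar gap = measured − calculated = 308 − 312.4 = -4.4 mOsm/kg

-4.4 mOsm/kg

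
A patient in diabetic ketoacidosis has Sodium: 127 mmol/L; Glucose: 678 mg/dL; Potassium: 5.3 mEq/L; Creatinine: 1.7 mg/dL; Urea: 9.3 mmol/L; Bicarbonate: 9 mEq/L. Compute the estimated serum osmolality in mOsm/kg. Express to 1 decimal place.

301.0 mOsm/kg

Calculated osmolality = 2·Na + glucose/18 + urea
= 2·127 + 678/18 + 9.3
= 254 + 37.67 + 9.30
= 300.97 mOsm/kg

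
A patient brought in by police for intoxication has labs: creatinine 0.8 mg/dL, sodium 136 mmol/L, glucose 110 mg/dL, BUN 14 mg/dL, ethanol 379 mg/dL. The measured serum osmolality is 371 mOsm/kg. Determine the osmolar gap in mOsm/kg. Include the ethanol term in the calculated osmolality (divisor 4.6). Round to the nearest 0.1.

Calculated osmolality = 2·Na + glucose/18 + BUN/2.8 + ethanol/4.6
= 2·136 + 110/18 + 14/2.8 + 379/4.6
= 272 + 6.11 + 5 + 82.39
= 365.5 mOsm/kg ≈ 365.5 mOsm/kg
Osmolar gap = measured − calculated = 371 − 365.5 = 5.5 mOsm/kg

5.5 mOsm/kg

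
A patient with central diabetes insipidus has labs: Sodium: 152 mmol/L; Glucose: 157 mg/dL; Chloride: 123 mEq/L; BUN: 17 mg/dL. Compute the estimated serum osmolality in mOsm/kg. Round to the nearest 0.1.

318.8 mOsm/kg

Calculated osmolality = 2·Na + glucose/18 + BUN/2.8
= 2·152 + 157/18 + 17/2.8
= 304 + 8.72 + 6.07
= 318.79 mOsm/kg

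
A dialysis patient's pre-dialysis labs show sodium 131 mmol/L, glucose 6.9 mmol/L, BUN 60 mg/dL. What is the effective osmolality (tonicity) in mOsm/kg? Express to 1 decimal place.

268.9 mOsm/kg

Effective osmolality excludes urea (freely permeant across cell membranes):
2·Na + glucose
= 2·131 + 6.9
= 262 + 6.9
= 268.9 mOsm/kg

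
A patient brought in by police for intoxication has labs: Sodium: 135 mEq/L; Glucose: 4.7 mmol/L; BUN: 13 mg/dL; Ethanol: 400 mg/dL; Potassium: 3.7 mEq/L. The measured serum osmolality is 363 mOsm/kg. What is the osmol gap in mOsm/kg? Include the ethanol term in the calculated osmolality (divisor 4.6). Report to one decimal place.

-3.3 mOsm/kg

Calculated osmolality = 2·Na + glucose + BUN/2.8 + ethanol/4.6
= 2·135 + 4.7 + 13/2.8 + 400/4.6
= 270 + 4.70 + 4.64 + 86.96
= 366.3 mOsm/kg ≈ 366.3 mOsm/kg
Osmolar gap = measured − calculated = 363 − 366.3 = -3.3 mOsm/kg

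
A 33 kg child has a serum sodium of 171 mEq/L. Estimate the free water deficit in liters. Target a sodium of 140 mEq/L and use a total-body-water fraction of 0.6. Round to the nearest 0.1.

TBW = 0.6 · 33 = 19.8 L
Free water deficit = TBW · (Na/140 − 1)
= 19.8 · (171/140 − 1)
= 19.8 · 0.2214
= 4.38 L

4.4 L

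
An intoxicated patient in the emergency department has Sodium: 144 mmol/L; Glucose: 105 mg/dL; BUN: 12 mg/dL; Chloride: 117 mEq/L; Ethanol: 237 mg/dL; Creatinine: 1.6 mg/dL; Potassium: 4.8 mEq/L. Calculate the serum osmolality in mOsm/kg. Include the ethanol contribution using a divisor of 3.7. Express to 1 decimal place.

362.2 mOsm/kg

Calculated osmolality = 2·Na + glucose/18 + BUN/2.8 + ethanol/3.7
= 2·144 + 105/18 + 12/2.8 + 237/3.7
= 288 + 5.83 + 4.29 + 64.05
= 362.17 mOsm/kg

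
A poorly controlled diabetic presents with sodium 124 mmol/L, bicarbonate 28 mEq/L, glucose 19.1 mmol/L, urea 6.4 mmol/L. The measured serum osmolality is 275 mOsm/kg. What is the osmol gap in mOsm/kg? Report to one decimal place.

Calculated osmolality = 2·Na + glucose + urea
= 2·124 + 19.1 + 6.4
= 248 + 19.10 + 6.40
= 273.5 mOsm/kg ≈ 273.5 mOsm/kg
Osmolar gap = measured − calculated = 275 − 273.5 = 1.5 mOsm/kg

1.5 mOsm/kg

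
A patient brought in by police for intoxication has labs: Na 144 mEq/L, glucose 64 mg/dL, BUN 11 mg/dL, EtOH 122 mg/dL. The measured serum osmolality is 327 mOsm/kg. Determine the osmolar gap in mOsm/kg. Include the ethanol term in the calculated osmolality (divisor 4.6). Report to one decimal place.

Calculated osmolality = 2·Na + glucose/18 + BUN/2.8 + ethanol/4.6
= 2·144 + 64/18 + 11/2.8 + 122/4.6
= 288 + 3.56 + 3.93 + 26.52
= 322.01 mOsm/kg ≈ 322.0 mOsm/kg
Osmolar gap = measured − calculated = 327 − 322.0 = 5.0 mOsm/kg

5.0 mOsm/kg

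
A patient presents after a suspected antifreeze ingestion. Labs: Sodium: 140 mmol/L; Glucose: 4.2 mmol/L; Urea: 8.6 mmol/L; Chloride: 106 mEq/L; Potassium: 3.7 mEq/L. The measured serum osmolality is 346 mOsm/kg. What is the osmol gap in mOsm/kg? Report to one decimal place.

53.2 mOsm/kg

Calculated osmolality = 2·Na + glucose + urea
= 2·140 + 4.2 + 8.6
= 280 + 4.20 + 8.60
= 292.8 mOsm/kg ≈ 292.8 mOsm/kg
Osmolar gap = measured − calculated = 346 − 292.8 = 53.2 mOsm/kg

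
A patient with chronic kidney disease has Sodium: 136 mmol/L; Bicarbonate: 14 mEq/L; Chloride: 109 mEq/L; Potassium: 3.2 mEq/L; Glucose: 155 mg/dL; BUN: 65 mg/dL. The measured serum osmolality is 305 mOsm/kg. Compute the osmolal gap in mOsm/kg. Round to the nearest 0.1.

Calculated osmolality = 2·Na + glucose/18 + BUN/2.8
= 2·136 + 155/18 + 65/2.8
= 272 + 8.61 + 23.21
= 303.82 mOsm/kg ≈ 303.8 mOsm/kg
Osmolar gap = measured − calculated = 305 − 303.8 = 1.2 mOsm/kg

1.2 mOsm/kg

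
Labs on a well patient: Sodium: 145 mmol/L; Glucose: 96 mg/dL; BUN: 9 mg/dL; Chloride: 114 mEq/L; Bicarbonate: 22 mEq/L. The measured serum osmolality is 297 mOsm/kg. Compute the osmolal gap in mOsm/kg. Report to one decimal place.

-1.5 mOsm/kg

Calculated osmolality = 2·Na + glucose/18 + BUN/2.8
= 2·145 + 96/18 + 9/2.8
= 290 + 5.33 + 3.21
= 298.54 mOsm/kg ≈ 298.5 mOsm/kg
Osmolar gap = measured − calculated = 297 − 298.5 = -1.5 mOsm/kg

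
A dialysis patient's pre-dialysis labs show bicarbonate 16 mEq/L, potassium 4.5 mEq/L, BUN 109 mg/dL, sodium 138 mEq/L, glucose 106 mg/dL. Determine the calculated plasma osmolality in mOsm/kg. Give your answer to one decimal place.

320.8 mOsm/kg

Calculated osmolality = 2·Na + glucose/18 + BUN/2.8
= 2·138 + 106/18 + 109/2.8
= 276 + 5.89 + 38.93
= 320.82 mOsm/kg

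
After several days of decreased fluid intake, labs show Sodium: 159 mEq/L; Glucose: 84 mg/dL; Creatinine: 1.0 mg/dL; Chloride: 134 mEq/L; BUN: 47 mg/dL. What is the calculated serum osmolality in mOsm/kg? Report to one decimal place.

Calculated osmolality = 2·Na + glucose/18 + BUN/2.8
= 2·159 + 84/18 + 47/2.8
= 318 + 4.67 + 16.79
= 339.46 mOsm/kg

339.5 mOsm/kg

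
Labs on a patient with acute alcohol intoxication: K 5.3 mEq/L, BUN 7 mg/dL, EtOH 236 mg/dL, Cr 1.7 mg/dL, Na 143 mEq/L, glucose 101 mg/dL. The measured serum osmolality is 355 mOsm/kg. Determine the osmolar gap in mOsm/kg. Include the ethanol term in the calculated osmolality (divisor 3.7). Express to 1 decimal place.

-2.9 mOsm/kg

Calculated osmolality = 2·Na + glucose/18 + BUN/2.8 + ethanol/3.7
= 2·143 + 101/18 + 7/2.8 + 236/3.7
= 286 + 5.61 + 2.50 + 63.78
= 357.89 mOsm/kg ≈ 357.9 mOsm/kg
Osmolar gap = measured − calculated = 355 − 357.9 = -2.9 mOsm/kg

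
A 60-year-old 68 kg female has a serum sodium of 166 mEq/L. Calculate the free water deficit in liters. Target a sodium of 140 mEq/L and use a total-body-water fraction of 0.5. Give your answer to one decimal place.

6.3 L

TBW = 0.5 · 68 = 34 L
Free water deficit = TBW · (Na/140 − 1)
= 34 · (166/140 − 1)
= 34 · 0.1857
= 6.31 L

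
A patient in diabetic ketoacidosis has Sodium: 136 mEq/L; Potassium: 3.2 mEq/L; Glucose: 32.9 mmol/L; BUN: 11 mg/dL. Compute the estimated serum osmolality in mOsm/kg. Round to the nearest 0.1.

Calculated osmolality = 2·Na + glucose + BUN/2.8
= 2·136 + 32.9 + 11/2.8
= 272 + 32.90 + 3.93
= 308.83 mOsm/kg

308.8 mOsm/kg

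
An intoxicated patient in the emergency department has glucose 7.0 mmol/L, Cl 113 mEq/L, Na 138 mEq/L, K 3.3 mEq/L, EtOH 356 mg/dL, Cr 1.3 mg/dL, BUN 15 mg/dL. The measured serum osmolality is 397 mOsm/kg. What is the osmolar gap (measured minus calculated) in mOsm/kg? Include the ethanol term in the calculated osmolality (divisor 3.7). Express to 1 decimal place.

12.4 mOsm/kg

Calculated osmolality = 2·Na + glucose + BUN/2.8 + ethanol/3.7
= 2·138 + 7 + 15/2.8 + 356/3.7
= 276 + 7 + 5.36 + 96.22
= 384.58 mOsm/kg ≈ 384.6 mOsm/kg
Osmolar gap = measured − calculated = 397 − 384.6 = 12.4 mOsm/kg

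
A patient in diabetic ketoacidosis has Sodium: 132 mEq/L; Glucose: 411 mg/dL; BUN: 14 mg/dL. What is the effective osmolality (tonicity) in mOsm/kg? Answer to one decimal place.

Effective osmolality excludes urea (freely permeant across cell membranes):
2·Na + glucose/18
= 2·132 + 411/18
= 264 + 22.83
= 286.83 mOsm/kg

286.8 mOsm/kg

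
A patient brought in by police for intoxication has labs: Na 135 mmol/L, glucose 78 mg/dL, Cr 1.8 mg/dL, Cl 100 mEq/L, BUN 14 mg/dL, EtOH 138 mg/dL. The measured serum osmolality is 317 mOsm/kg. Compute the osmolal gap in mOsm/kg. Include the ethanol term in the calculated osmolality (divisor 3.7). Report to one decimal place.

0.4 mOsm/kg

Calculated osmolality = 2·Na + glucose/18 + BUN/2.8 + ethanol/3.7
= 2·135 + 78/18 + 14/2.8 + 138/3.7
= 270 + 4.33 + 5 + 37.30
= 316.63 mOsm/kg ≈ 316.6 mOsm/kg
Osmolar gap = measured − calculated = 317 − 316.6 = 0.4 mOsm/kg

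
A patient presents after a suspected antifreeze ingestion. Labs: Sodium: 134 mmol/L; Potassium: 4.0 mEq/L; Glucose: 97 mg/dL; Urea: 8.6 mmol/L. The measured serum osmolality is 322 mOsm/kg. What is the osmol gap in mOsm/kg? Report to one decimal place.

40.0 mOsm/kg

Calculated osmolality = 2·Na + glucose/18 + urea
= 2·134 + 97/18 + 8.6
= 268 + 5.39 + 8.60
= 281.99 mOsm/kg ≈ 282.0 mOsm/kg
Osmolar gap = measured − calculated = 322 − 282.0 = 40.0 mOsm/kg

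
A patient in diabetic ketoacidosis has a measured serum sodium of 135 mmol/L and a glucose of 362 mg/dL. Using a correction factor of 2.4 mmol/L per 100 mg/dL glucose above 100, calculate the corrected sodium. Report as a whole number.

141 mmol/L

Corrected Na = measured Na + 2.4 · (glucose − 100)/100
= 135 + 2.4 · (362 − 100)/100
= 135 + 6.3
= 141.3 mmol/L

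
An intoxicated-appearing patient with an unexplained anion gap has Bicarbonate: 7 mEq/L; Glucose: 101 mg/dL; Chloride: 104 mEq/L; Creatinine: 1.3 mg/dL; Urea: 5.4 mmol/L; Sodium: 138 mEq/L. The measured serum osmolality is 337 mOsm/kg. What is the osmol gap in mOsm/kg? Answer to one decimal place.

50.0 mOsm/kg

Calculated osmolality = 2·Na + glucose/18 + urea
= 2·138 + 101/18 + 5.4
= 276 + 5.61 + 5.40
= 287.01 mOsm/kg ≈ 287.0 mOsm/kg
Osmolar gap = measured − calculated = 337 − 287.0 = 50.0 mOsm/kg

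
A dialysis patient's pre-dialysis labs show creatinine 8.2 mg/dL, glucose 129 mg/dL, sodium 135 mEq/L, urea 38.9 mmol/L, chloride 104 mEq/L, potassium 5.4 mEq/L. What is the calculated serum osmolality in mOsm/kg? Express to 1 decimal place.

316.1 mOsm/kg

Calculated osmolality = 2·Na + glucose/18 + urea
= 2·135 + 129/18 + 38.9
= 270 + 7.17 + 38.90
= 316.07 mOsm/kg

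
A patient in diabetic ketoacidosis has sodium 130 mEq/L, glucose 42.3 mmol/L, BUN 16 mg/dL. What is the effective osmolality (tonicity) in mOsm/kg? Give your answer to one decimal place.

302.3 mOsm/kg

Effective osmolality excludes urea (freely permeant across cell membranes):
2·Na + glucose
= 2·130 + 42.3
= 260 + 42.3
= 302.3 mOsm/kg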